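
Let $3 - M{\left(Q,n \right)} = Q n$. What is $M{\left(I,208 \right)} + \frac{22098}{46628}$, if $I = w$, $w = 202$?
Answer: $- \frac{979480033}{23314} \approx -42013.0$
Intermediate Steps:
$I = 202$
$M{\left(Q,n \right)} = 3 - Q n$
$M{\left(I,208 \right)} + \frac{22098}{46628} = \left(3 - 202 \cdot 208\right) + \frac{22098}{46628} = \left(3 - 42016\right) + 22098 \cdot \frac{1}{46628} = -42013 + \frac{11049}{23314} = - \frac{979480033}{23314}$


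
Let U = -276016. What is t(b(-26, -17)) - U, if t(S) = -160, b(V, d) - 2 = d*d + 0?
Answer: 275856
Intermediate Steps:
b(V, d) = 2 + d² (b(V, d) = 2 + (d*d + 0) = 2 + (d² + 0) = 2 + d²)
t(b(-26, -17)) - U = -160 - 1*(-276016) = -160 + 276016 = 275856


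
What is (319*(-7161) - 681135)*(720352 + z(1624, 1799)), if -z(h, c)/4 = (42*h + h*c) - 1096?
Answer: 33315545793600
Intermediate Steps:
z(h, c) = 4384 - 168*h - 4*c*h (z(h, c) = -4*((42*h + h*c) - 1096) = -4*((42*h + c*h) - 1096) = -4*(-1096 + 42*h + c*h) = 4384 - 168*h - 4*c*h)
(319*(-7161) - 681135)*(720352 + z(1624, 1799)) = (319*(-7161) - 681135)*(720352 + (4384 - 168*1624 - 4*1799*1624)) = (-2284359 - 681135)*(720352 + (4384 - 272832 - 11686304)) = -2965494*(720352 - 11954752) = -2965494*(-11234400) = 33315545793600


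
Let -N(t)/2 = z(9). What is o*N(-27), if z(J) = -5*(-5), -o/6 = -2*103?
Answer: -61800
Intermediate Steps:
o = 1236 (o = -(-12)*103 = -6*(-206) = 1236)
z(J) = 25
N(t) = -50 (N(t) = -2*25 = -50)
o*N(-27) = 1236*(-50) = -61800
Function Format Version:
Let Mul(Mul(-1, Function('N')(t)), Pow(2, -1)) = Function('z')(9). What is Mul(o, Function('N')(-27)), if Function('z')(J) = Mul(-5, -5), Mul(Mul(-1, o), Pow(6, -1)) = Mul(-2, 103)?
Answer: -61800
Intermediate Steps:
o = 1236 (o = Mul(-6, Mul(-2, 103)) = Mul(-6, -206) = 1236)
Function('z')(J) = 25
Function('N')(t) = -50 (Function('N')(t) = Mul(-2, 25) = -50)
Mul(o, Function('N')(-27)) = Mul(1236, -50) = -61800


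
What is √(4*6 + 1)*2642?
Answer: 13210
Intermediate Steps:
√(4*6 + 1)*2642 = √(24 + 1)*2642 = √25*2642 = 5*2642 = 13210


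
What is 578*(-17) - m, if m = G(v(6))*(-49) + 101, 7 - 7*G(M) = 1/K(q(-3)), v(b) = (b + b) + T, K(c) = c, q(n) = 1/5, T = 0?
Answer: -9913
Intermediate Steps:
q(n) = ⅕
v(b) = 2*b (v(b) = (b + b) + 0 = 2*b + 0 = 2*b)
G(M) = 2/7 (G(M) = 1 - 1/(7*⅕) = 1 - ⅐*5 = 1 - 5/7 = 2/7)
m = 87 (m = (2/7)*(-49) + 101 = -14 + 101 = 87)
578*(-17) - m = 578*(-17) - 1*87 = -9826 - 87 = -9913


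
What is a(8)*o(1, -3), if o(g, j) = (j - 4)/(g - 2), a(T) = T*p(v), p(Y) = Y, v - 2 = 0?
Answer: 112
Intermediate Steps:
v = 2 (v = 2 + 0 = 2)
a(T) = 2*T (a(T) = T*2 = 2*T)
o(g, j) = (-4 + j)/(-2 + g)
a(8)*o(1, -3) = (2*8)*((-4 - 3)/(-2 + 1)) = 16*(-7/(-1)) = 16*(-1*(-7)) = 16*7 = 112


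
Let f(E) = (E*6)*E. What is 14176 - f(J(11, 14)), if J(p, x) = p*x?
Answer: -128120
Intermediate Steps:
f(E) = 6*E² (f(E) = (6*E)*E = 6*E²)
14176 - f(J(11, 14)) = 14176 - 6*(11*14)² = 14176 - 6*154² = 14176 - 6*23716 = 14176 - 1*142296 = 14176 - 142296 = -128120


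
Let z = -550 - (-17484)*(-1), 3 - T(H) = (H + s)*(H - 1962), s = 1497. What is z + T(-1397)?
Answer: 317869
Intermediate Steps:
T(H) = 3 - (-1962 + H)*(1497 + H) (T(H) = 3 - (H + 1497)*(H - 1962) = 3 - (1497 + H)*(-1962 + H) = 3 - (-1962 + H)*(1497 + H))
z = -18034 (z = -550 - 564*31 = -550 - 17484 = -18034)
z + T(-1397) = -18034 + (2937117 - 1*(-1397)² + 465*(-1397)) = -18034 + (2937117 - 1*1951609 - 649605) = -18034 + (2937117 - 1951609 - 649605) = -18034 + 335903 = 317869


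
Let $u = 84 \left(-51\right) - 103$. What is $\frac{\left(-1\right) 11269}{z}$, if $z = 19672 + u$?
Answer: $- \frac{11269}{15285} \approx -0.73726$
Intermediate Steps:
$u = -4387$ ($u = -4284 - 103 = -4387$)
$z = 15285$ ($z = 19672 - 4387 = 15285$)
$\frac{\left(-1\right) 11269}{z} = \frac{\left(-1\right) 11269}{15285} = \left(-11269\right) \frac{1}{15285} = - \frac{11269}{15285}$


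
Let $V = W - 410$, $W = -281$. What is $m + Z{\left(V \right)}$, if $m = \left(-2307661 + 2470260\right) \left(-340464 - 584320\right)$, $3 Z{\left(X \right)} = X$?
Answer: $- \frac{451106861539}{3} \approx -1.5037 \cdot 10^{11}$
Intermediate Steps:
$V = -691$ ($V = -281 - 410 = -691$)
$Z{\left(X \right)} = \frac{X}{3}$
$m = -150368953616$ ($m = 162599 \left(-924784\right) = -150368953616$)
$m + Z{\left(V \right)} = -150368953616 + \frac{1}{3} \left(-691\right) = -150368953616 - \frac{691}{3} = - \frac{451106861539}{3}$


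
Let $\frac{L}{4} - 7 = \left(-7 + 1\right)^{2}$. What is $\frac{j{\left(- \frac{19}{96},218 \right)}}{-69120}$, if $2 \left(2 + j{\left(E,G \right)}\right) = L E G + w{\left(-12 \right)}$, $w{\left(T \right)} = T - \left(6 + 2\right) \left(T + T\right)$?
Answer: $\frac{86941}{1658880} \approx 0.052409$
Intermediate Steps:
$L = 172$ ($L = 28 + 4 \left(-7 + 1\right)^{2} = 28 + 4 \left(-6\right)^{2} = 28 + 4 \cdot 36 = 28 + 144 = 172$)
$w{\left(T \right)} = - 15 T$ ($w{\left(T \right)} = T - 8 \cdot 2 T = T - 16 T = - 15 T$)
$j{\left(E,G \right)} = 88 + 86 E G$ ($j{\left(E,G \right)} = -2 + \frac{172 E G - -180}{2} = -2 + \frac{172 E G + 180}{2} = -2 + \frac{180 + 172 E G}{2} = -2 + \left(90 + 86 E G\right) = 88 + 86 E G$)
$\frac{j{\left(- \frac{19}{96},218 \right)}}{-69120} = \frac{88 + 86 \left(- \frac{19}{96}\right) 218}{-69120} = \left(88 + 86 \left(\left(-19\right) \frac{1}{96}\right) 218\right) \left(- \frac{1}{69120}\right) = \left(88 + 86 \left(- \frac{19}{96}\right) 218\right) \left(- \frac{1}{69120}\right) = \left(88 - \frac{89053}{24}\right) \left(- \frac{1}{69120}\right) = \left(- \frac{86941}{24}\right) \left(- \frac{1}{69120}\right) = \frac{86941}{1658880}$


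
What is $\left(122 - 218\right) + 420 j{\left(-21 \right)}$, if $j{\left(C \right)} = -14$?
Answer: $-5976$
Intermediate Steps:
$\left(122 - 218\right) + 420 j{\left(-21 \right)} = \left(122 - 218\right) + 420 \left(-14\right) = -96 - 5880 = -5976$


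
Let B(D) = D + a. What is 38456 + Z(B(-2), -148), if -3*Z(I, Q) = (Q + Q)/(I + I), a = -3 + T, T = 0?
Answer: 576692/15 ≈ 38446.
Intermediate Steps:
a = -3 (a = -3 + 0 = -3)
B(D) = -3 + D (B(D) = D - 3 = -3 + D)
Z(I, Q) = -Q/(3*I) (Z(I, Q) = -(Q + Q)/(3*(I + I)) = -2*Q/(3*(2*I)) = -2*Q*1/(2*I)/3 = -Q/(3*I))
38456 + Z(B(-2), -148) = 38456 - ⅓*(-148)/(-3 - 2) = 38456 - ⅓*(-148)/(-5) = 38456 - ⅓*(-148)*(-⅕) = 38456 - 148/15 = 576692/15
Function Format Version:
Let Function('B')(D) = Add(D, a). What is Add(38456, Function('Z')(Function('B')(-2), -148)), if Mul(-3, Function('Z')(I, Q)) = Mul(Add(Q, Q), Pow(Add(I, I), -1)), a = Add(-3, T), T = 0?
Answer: Rational(576692, 15) ≈ 38446.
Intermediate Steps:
a = -3 (a = Add(-3, 0) = -3)
Function('B')(D) = Add(-3, D) (Function('B')(D) = Add(D, -3) = Add(-3, D))
Function('Z')(I, Q) = Mul(Rational(-1, 3), Q, Pow(I, -1)) (Function('Z')(I, Q) = Mul(Rational(-1, 3), Mul(Add(Q, Q), Pow(Add(I, I), -1))) = Mul(Rational(-1, 3), Mul(Mul(2, Q), Pow(Mul(2, I), -1))) = Mul(Rational(-1, 3), Mul(Mul(2, Q), Mul(Rational(1, 2), Pow(I, -1)))) = Mul(Rational(-1, 3), Mul(Q, Pow(I, -1))) = Mul(Rational(-1, 3), Q, Pow(I, -1)))
Add(38456, Function('Z')(Function('B')(-2), -148)) = Add(38456, Mul(Rational(-1, 3), -148, Pow(Add(-3, -2), -1))) = Add(38456, Mul(Rational(-1, 3), -148, Pow(-5, -1))) = Add(38456, Mul(Rational(-1, 3), -148, Rational(-1, 5))) = Add(38456, Rational(-148, 15)) = Rational(576692, 15)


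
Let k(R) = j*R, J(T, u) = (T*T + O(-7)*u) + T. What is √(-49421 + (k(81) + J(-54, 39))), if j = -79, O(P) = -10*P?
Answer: 2*I*√12557 ≈ 224.12*I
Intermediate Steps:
J(T, u) = T + T² + 70*u (J(T, u) = (T*T + (-10*(-7))*u) + T = (T² + 70*u) + T = T + T² + 70*u)
k(R) = -79*R
√(-49421 + (k(81) + J(-54, 39))) = √(-49421 + (-79*81 + (-54 + (-54)² + 70*39))) = √(-49421 + (-6399 + (-54 + 2916 + 2730))) = √(-49421 + (-6399 + 5592)) = √(-49421 - 807) = √(-50228) = 2*I*√12557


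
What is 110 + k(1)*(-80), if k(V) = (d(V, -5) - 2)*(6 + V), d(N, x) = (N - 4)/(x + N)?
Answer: 810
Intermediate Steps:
d(N, x) = (-4 + N)/(N + x)
k(V) = (-2 + (-4 + V)/(-5 + V))*(6 + V) (k(V) = ((-4 + V)/(V - 5) - 2)*(6 + V) = ((-4 + V)/(-5 + V) - 2)*(6 + V) = (-2 + (-4 + V)/(-5 + V))*(6 + V))
110 + k(1)*(-80) = 110 + ((36 - 1*1²)/(-5 + 1))*(-80) = 110 + ((36 - 1*1)/(-4))*(-80) = 110 - (36 - 1)/4*(-80) = 110 - ¼*35*(-80) = 110 - 35/4*(-80) = 110 + 700 = 810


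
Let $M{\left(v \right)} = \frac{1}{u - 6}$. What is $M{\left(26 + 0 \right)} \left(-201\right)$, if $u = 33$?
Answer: $- \frac{67}{9} \approx -7.4444$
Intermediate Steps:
$M{\left(v \right)} = \frac{1}{27}$ ($M{\left(v \right)} = \frac{1}{33 - 6} = \frac{1}{27}$)
$M{\left(26 + 0 \right)} \left(-201\right) = \frac{1}{27} \left(-201\right) = - \frac{67}{9}$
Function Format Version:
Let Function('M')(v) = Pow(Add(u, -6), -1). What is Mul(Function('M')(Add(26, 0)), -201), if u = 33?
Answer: Rational(-67, 9) ≈ -7.4444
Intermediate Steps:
Function('M')(v) = Rational(1, 27) (Function('M')(v) = Pow(Add(33, -6), -1) = Pow(27, -1) = Rational(1, 27))
Mul(Function('M')(Add(26, 0)), -201) = Mul(Rational(1, 27), -201) = Rational(-67, 9)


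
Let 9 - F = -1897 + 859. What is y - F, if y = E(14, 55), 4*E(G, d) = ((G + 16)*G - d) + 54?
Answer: -3769/4 ≈ -942.25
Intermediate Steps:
F = 1047 (F = 9 - (-1897 + 859) = 9 - 1*(-1038) = 9 + 1038 = 1047)
E(G, d) = 27/2 - d/4 + G*(16 + G)/4 (E(G, d) = (((G + 16)*G - d) + 54)/4 = (((16 + G)*G - d) + 54)/4 = ((G*(16 + G) - d) + 54)/4 = ((-d + G*(16 + G)) + 54)/4 = (54 - d + G*(16 + G))/4 = 27/2 - d/4 + G*(16 + G)/4)
y = 419/4 (y = 27/2 + 4*14 - ¼*55 + (¼)*14² = 27/2 + 56 - 55/4 + (¼)*196 = 27/2 + 56 - 55/4 + 49 = 419/4 ≈ 104.75)
y - F = 419/4 - 1*1047 = 419/4 - 1047 = -3769/4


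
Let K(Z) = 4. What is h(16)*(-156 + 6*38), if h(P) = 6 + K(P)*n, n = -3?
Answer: -432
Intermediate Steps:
h(P) = -6 (h(P) = 6 + 4*(-3) = 6 - 12 = -6)
h(16)*(-156 + 6*38) = -6*(-156 + 6*38) = -6*(-156 + 228) = -6*72 = -432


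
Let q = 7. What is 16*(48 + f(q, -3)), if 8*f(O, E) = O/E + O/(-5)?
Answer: 11408/15 ≈ 760.53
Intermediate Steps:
f(O, E) = -O/40 + O/(8*E) (f(O, E) = (O/E + O/(-5))/8 = (O/E + O*(-1/5))/8 = (O/E - O/5)/8 = (-O/5 + O/E)/8 = -O/40 + O/(8*E))
16*(48 + f(q, -3)) = 16*(48 + (1/40)*7*(5 - 1*(-3))/(-3)) = 16*(48 + (1/40)*7*(-1/3)*(5 + 3)) = 16*(48 + (1/40)*7*(-1/3)*8) = 16*(48 - 7/15) = 16*(713/15) = 11408/15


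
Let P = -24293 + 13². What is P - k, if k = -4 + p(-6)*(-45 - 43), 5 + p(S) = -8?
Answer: -25264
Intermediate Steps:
p(S) = -13 (p(S) = -5 - 8 = -13)
k = 1140 (k = -4 - 13*(-45 - 43) = -4 - 13*(-88) = -4 + 1144 = 1140)
P = -24124 (P = -24293 + 169 = -24124)
P - k = -24124 - 1*1140 = -24124 - 1140 = -25264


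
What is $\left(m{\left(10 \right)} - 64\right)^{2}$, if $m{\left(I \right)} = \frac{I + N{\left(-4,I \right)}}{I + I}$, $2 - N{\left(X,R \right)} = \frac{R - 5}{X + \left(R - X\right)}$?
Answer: $\frac{6436369}{1600} \approx 4022.7$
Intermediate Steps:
$N{\left(X,R \right)} = 2 - \frac{-5 + R}{R}$ ($N{\left(X,R \right)} = 2 - \frac{R - 5}{X + \left(R - X\right)} = 2 - \frac{-5 + R}{R}$)
$m{\left(I \right)} = \frac{I + \frac{5 + I}{I}}{2 I}$ ($m{\left(I \right)} = \frac{I + \frac{5 + I}{I}}{I + I} = \frac{I + \frac{5 + I}{I}}{2 I}$)
$\left(m{\left(10 \right)} - 64\right)^{2} = \left(\frac{5 + 10 + 10^{2}}{2 \cdot 100} - 64\right)^{2} = \left(\frac{1}{2} \cdot \frac{1}{100} \left(5 + 10 + 100\right) - 64\right)^{2} = \left(\frac{1}{2} \cdot \frac{1}{100} \cdot 115 - 64\right)^{2} = \left(\frac{23}{40} - 64\right)^{2} = \left(- \frac{2537}{40}\right)^{2} = \frac{6436369}{1600}$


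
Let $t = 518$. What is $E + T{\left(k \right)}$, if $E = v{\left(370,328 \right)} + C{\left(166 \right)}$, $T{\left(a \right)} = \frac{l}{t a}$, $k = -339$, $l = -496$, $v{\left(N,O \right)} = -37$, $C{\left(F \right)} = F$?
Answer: $\frac{11326577}{87801} \approx 129.0$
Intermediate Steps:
$T{\left(a \right)} = - \frac{248}{259 a}$ ($T{\left(a \right)} = - \frac{496}{518 a} = - 496 \frac{1}{518 a} = - \frac{248}{259 a}$)
$E = 129$ ($E = -37 + 166 = 129$)
$E + T{\left(k \right)} = 129 - \frac{248}{259 \left(-339\right)} = 129 - - \frac{248}{87801} = 129 + \frac{248}{87801} = \frac{11326577}{87801}$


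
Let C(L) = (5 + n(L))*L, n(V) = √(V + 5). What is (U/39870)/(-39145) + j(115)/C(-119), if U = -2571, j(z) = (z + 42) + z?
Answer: -41618130139/506190649650 + 16*I*√114/973 ≈ -0.082218 + 0.17557*I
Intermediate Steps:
n(V) = √(5 + V)
j(z) = 42 + 2*z (j(z) = (42 + z) + z = 42 + 2*z)
C(L) = L*(5 + √(5 + L)) (C(L) = (5 + √(5 + L))*L = L*(5 + √(5 + L)))
(U/39870)/(-39145) + j(115)/C(-119) = -2571/39870/(-39145) + (42 + 2*115)/((-119*(5 + √(5 - 119)))) = -2571*1/39870*(-1/39145) + (42 + 230)/((-119*(5 + √(-114)))) = -857/13290*(-1/39145) + 272/((-119*(5 + I*√114))) = 857/520237050 + 272/(-595 - 119*I*√114)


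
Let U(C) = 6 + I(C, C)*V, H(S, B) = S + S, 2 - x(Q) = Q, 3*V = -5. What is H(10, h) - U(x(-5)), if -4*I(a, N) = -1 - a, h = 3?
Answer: 52/3 ≈ 17.333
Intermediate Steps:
V = -5/3 (V = (⅓)*(-5) = -5/3 ≈ -1.6667)
x(Q) = 2 - Q
I(a, N) = ¼ + a/4 (I(a, N) = -(-1 - a)/4 = ¼ + a/4)
H(S, B) = 2*S
U(C) = 67/12 - 5*C/12 (U(C) = 6 + (¼ + C/4)*(-5/3) = 6 + (-5/12 - 5*C/12) = 67/12 - 5*C/12)
H(10, h) - U(x(-5)) = 2*10 - (67/12 - 5*(2 - 1*(-5))/12) = 20 - (67/12 - 5*(2 + 5)/12) = 20 - (67/12 - 5/12*7) = 20 - (67/12 - 35/12) = 20 - 1*8/3 = 20 - 8/3 = 52/3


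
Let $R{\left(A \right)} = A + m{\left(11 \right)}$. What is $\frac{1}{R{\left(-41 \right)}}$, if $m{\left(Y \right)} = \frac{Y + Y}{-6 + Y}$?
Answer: $- \frac{5}{183} \approx -0.027322$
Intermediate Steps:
$m{\left(Y \right)} = \frac{2 Y}{-6 + Y}$
$R{\left(A \right)} = \frac{22}{5} + A$ ($R{\left(A \right)} = A + 2 \cdot 11 \frac{1}{-6 + 11} = A + 2 \cdot 11 \cdot \frac{1}{5} = A + \frac{22}{5} = \frac{22}{5} + A$)
$\frac{1}{R{\left(-41 \right)}} = \frac{1}{\frac{22}{5} - 41} = \frac{1}{- \frac{183}{5}} = - \frac{5}{183}$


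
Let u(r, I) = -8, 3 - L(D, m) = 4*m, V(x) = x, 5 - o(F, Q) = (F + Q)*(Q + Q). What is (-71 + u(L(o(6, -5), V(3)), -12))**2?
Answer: 6241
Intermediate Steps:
o(F, Q) = 5 - 2*Q*(F + Q) (o(F, Q) = 5 - (F + Q)*(Q + Q) = 5 - (F + Q)*2*Q = 5 - 2*Q*(F + Q))
L(D, m) = 3 - 4*m
(-71 + u(L(o(6, -5), V(3)), -12))**2 = (-71 - 8)**2 = (-79)**2 = 6241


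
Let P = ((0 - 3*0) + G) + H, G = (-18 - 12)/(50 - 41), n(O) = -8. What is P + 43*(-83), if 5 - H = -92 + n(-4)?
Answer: -10402/3 ≈ -3467.3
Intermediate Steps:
G = -10/3 (G = -30/9 = -30*1/9 = -10/3 ≈ -3.3333)
H = 105 (H = 5 - (-92 - 8) = 5 - 1*(-100) = 5 + 100 = 105)
P = 305/3 (P = ((0 - 3*0) - 10/3) + 105 = ((0 + 0) - 10/3) + 105 = (0 - 10/3) + 105 = -10/3 + 105 = 305/3 ≈ 101.67)
P + 43*(-83) = 305/3 + 43*(-83) = 305/3 - 3569 = -10402/3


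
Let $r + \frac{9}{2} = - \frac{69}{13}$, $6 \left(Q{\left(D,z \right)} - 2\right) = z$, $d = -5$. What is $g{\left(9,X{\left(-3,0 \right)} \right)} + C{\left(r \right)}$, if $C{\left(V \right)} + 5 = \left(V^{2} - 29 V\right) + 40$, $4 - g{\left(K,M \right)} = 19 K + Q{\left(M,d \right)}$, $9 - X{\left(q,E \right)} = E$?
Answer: $\frac{501823}{2028} \approx 247.45$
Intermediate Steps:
$Q{\left(D,z \right)} = 2 + \frac{z}{6}$
$X{\left(q,E \right)} = 9 - E$
$r = - \frac{255}{26}$ ($r = - \frac{9}{2} - \frac{69}{13} = - \frac{255}{26} \approx -9.8077$)
$g{\left(K,M \right)} = \frac{17}{6} - 19 K$ ($g{\left(K,M \right)} = 4 - \left(19 K + \left(2 + \frac{1}{6} \left(-5\right)\right)\right) = 4 - \left(19 K + \left(2 - \frac{5}{6}\right)\right) = 4 - \left(19 K + \frac{7}{6}\right) = 4 - \left(\frac{7}{6} + 19 K\right) = \frac{17}{6} - 19 K$)
$C{\left(V \right)} = 35 + V^{2} - 29 V$ ($C{\left(V \right)} = -5 + \left(\left(V^{2} - 29 V\right) + 40\right) = -5 + \left(40 + V^{2} - 29 V\right) = 35 + V^{2} - 29 V$)
$g{\left(9,X{\left(-3,0 \right)} \right)} + C{\left(r \right)} = \left(\frac{17}{6} - 171\right) + \left(35 + \left(- \frac{255}{26}\right)^{2} - - \frac{7395}{26}\right) = \left(\frac{17}{6} - 171\right) + \left(35 + \frac{65025}{676} + \frac{7395}{26}\right) = - \frac{1009}{6} + \frac{280955}{676} = \frac{501823}{2028}$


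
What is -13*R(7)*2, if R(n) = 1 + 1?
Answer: -52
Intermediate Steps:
R(n) = 2
-13*R(7)*2 = -13*2*2 = -26*2 = -52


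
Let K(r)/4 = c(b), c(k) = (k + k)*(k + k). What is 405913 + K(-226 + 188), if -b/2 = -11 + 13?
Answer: 406169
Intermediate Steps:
b = -4 (b = -2*(-11 + 13) = -2*2 = -4)
c(k) = 4*k² (c(k) = (2*k)*(2*k) = 4*k²)
K(r) = 256 (K(r) = 4*(4*(-4)²) = 4*(4*16) = 4*64 = 256)
405913 + K(-226 + 188) = 405913 + 256 = 406169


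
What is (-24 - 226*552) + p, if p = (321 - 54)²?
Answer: -53487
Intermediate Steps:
p = 71289 (p = 267² = 71289)
(-24 - 226*552) + p = (-24 - 226*552) + 71289 = (-24 - 124752) + 71289 = -124776 + 71289 = -53487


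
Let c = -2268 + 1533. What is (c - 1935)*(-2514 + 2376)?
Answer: 368460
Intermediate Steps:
c = -735
(c - 1935)*(-2514 + 2376) = (-735 - 1935)*(-2514 + 2376) = -2670*(-138) = 368460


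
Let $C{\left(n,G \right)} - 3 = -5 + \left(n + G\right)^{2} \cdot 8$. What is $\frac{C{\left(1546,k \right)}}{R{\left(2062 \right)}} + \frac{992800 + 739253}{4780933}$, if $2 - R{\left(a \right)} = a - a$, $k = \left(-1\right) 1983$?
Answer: $\frac{3652036927428}{4780933} \approx 7.6388 \cdot 10^{5}$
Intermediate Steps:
$k = -1983$
$R{\left(a \right)} = 2$ ($R{\left(a \right)} = 2 - \left(a - a\right) = 2 - 0 = 2 + 0 = 2$)
$C{\left(n,G \right)} = -2 + 8 \left(G + n\right)^{2}$ ($C{\left(n,G \right)} = 3 + \left(-5 + \left(n + G\right)^{2} \cdot 8\right) = 3 + \left(-5 + \left(G + n\right)^{2} \cdot 8\right) = 3 + \left(-5 + 8 \left(G + n\right)^{2}\right) = -2 + 8 \left(G + n\right)^{2}$)
$\frac{C{\left(1546,k \right)}}{R{\left(2062 \right)}} + \frac{992800 + 739253}{4780933} = \frac{-2 + 8 \left(-1983 + 1546\right)^{2}}{2} + \frac{992800 + 739253}{4780933} = \left(-2 + 8 \left(-437\right)^{2}\right) \frac{1}{2} + 1732053 \cdot \frac{1}{4780933} = \left(-2 + 8 \cdot 190969\right) \frac{1}{2} + \frac{1732053}{4780933} = \left(-2 + 1527752\right) \frac{1}{2} + \frac{1732053}{4780933} = 1527750 \cdot \frac{1}{2} + \frac{1732053}{4780933} = 763875 + \frac{1732053}{4780933} = \frac{3652036927428}{4780933}$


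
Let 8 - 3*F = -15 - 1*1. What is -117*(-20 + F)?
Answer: 1404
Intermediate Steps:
F = 8 (F = 8/3 - (-15 - 1*1)/3 = 8/3 - (-15 - 1)/3 = 8/3 - 1/3*(-16) = 8/3 + 16/3 = 8)
-117*(-20 + F) = -117*(-20 + 8) = -117*(-12) = 1404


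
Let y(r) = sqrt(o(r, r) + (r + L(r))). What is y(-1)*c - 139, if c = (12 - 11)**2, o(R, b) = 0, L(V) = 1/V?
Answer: -139 + I*sqrt(2) ≈ -139.0 + 1.4142*I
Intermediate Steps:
y(r) = sqrt(r + 1/r) (y(r) = sqrt(0 + (r + 1/r)) = sqrt(r + 1/r))
c = 1 (c = 1**2 = 1)
y(-1)*c - 139 = sqrt(-1 + 1/(-1))*1 - 139 = sqrt(-1 - 1)*1 - 139 = sqrt(-2)*1 - 139 = (I*sqrt(2))*1 - 139 = I*sqrt(2) - 139 = -139 + I*sqrt(2)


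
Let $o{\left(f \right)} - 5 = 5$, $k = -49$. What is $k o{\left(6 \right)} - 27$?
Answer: $-517$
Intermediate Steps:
$o{\left(f \right)} = 10$ ($o{\left(f \right)} = 5 + 5 = 10$)
$k o{\left(6 \right)} - 27 = \left(-49\right) 10 - 27 = -490 - 27 = -517$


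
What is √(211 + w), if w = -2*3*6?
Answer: 5*√7 ≈ 13.229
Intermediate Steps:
w = -36 (w = -6*6 = -36)
√(211 + w) = √(211 - 36) = √175 = 5*√7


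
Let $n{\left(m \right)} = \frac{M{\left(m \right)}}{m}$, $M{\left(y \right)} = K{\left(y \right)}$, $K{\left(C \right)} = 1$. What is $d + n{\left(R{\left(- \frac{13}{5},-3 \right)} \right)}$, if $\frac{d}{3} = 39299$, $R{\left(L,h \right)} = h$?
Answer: $\frac{353690}{3} \approx 1.179 \cdot 10^{5}$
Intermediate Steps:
$M{\left(y \right)} = 1$
$d = 117897$ ($d = 3 \cdot 39299 = 117897$)
$n{\left(m \right)} = \frac{1}{m}$ ($n{\left(m \right)} = 1 \frac{1}{m} = \frac{1}{m}$)
$d + n{\left(R{\left(- \frac{13}{5},-3 \right)} \right)} = 117897 + \frac{1}{-3} = 117897 - \frac{1}{3} = \frac{353690}{3}$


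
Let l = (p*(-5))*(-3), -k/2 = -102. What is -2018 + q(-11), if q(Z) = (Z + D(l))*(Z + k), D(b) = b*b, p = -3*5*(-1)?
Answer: 9766484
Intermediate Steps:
p = 15 (p = -15*(-1) = 15)
k = 204 (k = -2*(-102) = 204)
l = 225 (l = (15*(-5))*(-3) = -75*(-3) = 225)
D(b) = b²
q(Z) = (204 + Z)*(50625 + Z) (q(Z) = (Z + 225²)*(Z + 204) = (Z + 50625)*(204 + Z) = (50625 + Z)*(204 + Z) = (204 + Z)*(50625 + Z))
-2018 + q(-11) = -2018 + (10327500 + (-11)² + 50829*(-11)) = -2018 + (10327500 + 121 - 559119) = -2018 + 9768502 = 9766484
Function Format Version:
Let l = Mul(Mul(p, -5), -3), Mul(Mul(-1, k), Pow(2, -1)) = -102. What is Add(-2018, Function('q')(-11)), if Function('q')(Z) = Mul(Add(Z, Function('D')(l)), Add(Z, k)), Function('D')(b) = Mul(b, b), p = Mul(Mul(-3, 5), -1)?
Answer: 9766484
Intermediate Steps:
p = 15 (p = Mul(-15, -1) = 15)
k = 204 (k = Mul(-2, -102) = 204)
l = 225 (l = Mul(Mul(15, -5), -3) = Mul(-75, -3) = 225)
Function('D')(b) = Pow(b, 2)
Function('q')(Z) = Mul(Add(204, Z), Add(50625, Z)) (Function('q')(Z) = Mul(Add(Z, Pow(225, 2)), Add(Z, 204)) = Mul(Add(Z, 50625), Add(204, Z)) = Mul(Add(50625, Z), Add(204, Z)) = Mul(Add(204, Z), Add(50625, Z)))
Add(-2018, Function('q')(-11)) = Add(-2018, Add(10327500, Pow(-11, 2), Mul(50829, -11))) = Add(-2018, Add(10327500, 121, -559119)) = Add(-2018, 9768502) = 9766484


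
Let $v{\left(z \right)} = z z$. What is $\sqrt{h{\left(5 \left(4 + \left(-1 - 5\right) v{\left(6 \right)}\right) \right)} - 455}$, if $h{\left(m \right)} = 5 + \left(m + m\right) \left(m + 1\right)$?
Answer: $\sqrt{2244630} \approx 1498.2$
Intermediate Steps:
$v{\left(z \right)} = z^{2}$
$h{\left(m \right)} = 5 + 2 m \left(1 + m\right)$
$\sqrt{h{\left(5 \left(4 + \left(-1 - 5\right) v{\left(6 \right)}\right) \right)} - 455} = \sqrt{\left(5 + 2 \cdot 5 \left(4 + \left(-1 - 5\right) 6^{2}\right) + 2 \left(5 \left(4 + \left(-1 - 5\right) 6^{2}\right)\right)^{2}\right) - 455} = \sqrt{\left(5 + 2 \cdot 5 \left(4 - 216\right) + 2 \left(5 \left(4 - 216\right)\right)^{2}\right) - 455} = \sqrt{\left(5 + 2 \cdot 5 \left(-212\right) + 2 \left(5 \left(-212\right)\right)^{2}\right) - 455} = \sqrt{\left(5 + 2 \left(-1060\right) + 2 \left(-1060\right)^{2}\right) - 455} = \sqrt{\left(5 - 2120 + 2 \cdot 1123600\right) - 455} = \sqrt{\left(5 - 2120 + 2247200\right) - 455} = \sqrt{2245085 - 455} = \sqrt{2244630}$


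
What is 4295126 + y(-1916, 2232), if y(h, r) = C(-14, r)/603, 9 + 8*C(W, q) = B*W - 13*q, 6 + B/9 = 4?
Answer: 2302184339/536 ≈ 4.2951e+6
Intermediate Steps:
B = -18 (B = -54 + 9*4 = -54 + 36 = -18)
C(W, q) = -9/8 - 13*q/8 - 9*W/4 (C(W, q) = -9/8 + (-18*W - 13*q)/8 = -9/8 + (-13*q/8 - 9*W/4) = -9/8 - 13*q/8 - 9*W/4)
y(h, r) = 27/536 - 13*r/4824 (y(h, r) = (-9/8 - 13*r/8 - 9/4*(-14))/603 = (-9/8 - 13*r/8 + 63/2)*(1/603) = (243/8 - 13*r/8)*(1/603) = 27/536 - 13*r/4824)
4295126 + y(-1916, 2232) = 4295126 + (27/536 - 13/4824*2232) = 4295126 + (27/536 - 403/67) = 4295126 - 3197/536 = 2302184339/536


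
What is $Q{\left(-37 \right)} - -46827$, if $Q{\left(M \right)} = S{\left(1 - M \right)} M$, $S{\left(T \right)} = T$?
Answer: $45421$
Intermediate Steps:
$Q{\left(M \right)} = M \left(1 - M\right)$ ($Q{\left(M \right)} = \left(1 - M\right) M = M \left(1 - M\right)$)
$Q{\left(-37 \right)} - -46827 = - 37 \left(1 - -37\right) - -46827 = - 37 \left(1 + 37\right) + 46827 = \left(-37\right) 38 + 46827 = -1406 + 46827 = 45421$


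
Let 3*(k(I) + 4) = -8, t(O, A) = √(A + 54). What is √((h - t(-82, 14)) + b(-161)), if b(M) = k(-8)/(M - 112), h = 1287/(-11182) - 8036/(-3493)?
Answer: √(5127940787214840686 - 4640826761452437192*√17)/1523290314 ≈ 2.4569*I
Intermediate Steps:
t(O, A) = √(54 + A)
k(I) = -20/3 (k(I) = -4 + (⅓)*(-8) = -4 - 8/3 = -20/3)
h = 12194723/5579818 (h = 1287*(-1/11182) - 8036*(-1/3493) = -1287/11182 + 1148/499 = 12194723/5579818 ≈ 2.1855)
b(M) = -20/(3*(-112 + M)) (b(M) = -20/(3*(M - 112)) = -20/(3*(-112 + M)))
√((h - t(-82, 14)) + b(-161)) = √((12194723/5579818 - √(54 + 14)) - 20/(-336 + 3*(-161))) = √((12194723/5579818 - √68) - 20/(-336 - 483)) = √((12194723/5579818 - 2*√17) - 20/(-819)) = √((12194723/5579818 - 2*√17) - 20*(-1/819)) = √((12194723/5579818 - 2*√17) + 20/819) = √(10099074497/4569870942 - 2*√17)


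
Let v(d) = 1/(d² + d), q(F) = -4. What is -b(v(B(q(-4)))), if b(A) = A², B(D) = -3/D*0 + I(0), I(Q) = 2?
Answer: -1/36 ≈ -0.027778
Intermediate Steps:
B(D) = 2 (B(D) = -3/D*0 + 2 = 0 + 2 = 2)
v(d) = 1/(d + d²)
-b(v(B(q(-4)))) = -(1/(2*(1 + 2)))² = -((½)/3)² = -((½)*(⅓))² = -(⅙)² = -1*1/36 = -1/36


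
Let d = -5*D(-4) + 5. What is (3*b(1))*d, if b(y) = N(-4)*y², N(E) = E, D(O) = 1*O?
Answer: -300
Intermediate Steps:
D(O) = O
b(y) = -4*y²
d = 25 (d = -5*(-4) + 5 = 20 + 5 = 25)
(3*b(1))*d = (3*(-4*1²))*25 = (3*(-4*1))*25 = (3*(-4))*25 = -12*25 = -300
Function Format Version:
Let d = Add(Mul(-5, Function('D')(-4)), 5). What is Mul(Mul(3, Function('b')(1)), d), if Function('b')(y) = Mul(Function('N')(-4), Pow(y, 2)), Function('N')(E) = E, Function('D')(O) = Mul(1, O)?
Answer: -300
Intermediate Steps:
Function('D')(O) = O
Function('b')(y) = Mul(-4, Pow(y, 2))
d = 25 (d = Add(Mul(-5, -4), 5) = Add(20, 5) = 25)
Mul(Mul(3, Function('b')(1)), d) = Mul(Mul(3, Mul(-4, Pow(1, 2))), 25) = Mul(Mul(3, Mul(-4, 1)), 25) = Mul(Mul(3, -4), 25) = Mul(-12, 25) = -300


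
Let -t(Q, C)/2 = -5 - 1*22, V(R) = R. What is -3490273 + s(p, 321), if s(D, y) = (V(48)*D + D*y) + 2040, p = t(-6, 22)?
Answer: -3468307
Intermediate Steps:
t(Q, C) = 54 (t(Q, C) = -2*(-5 - 1*22) = -2*(-5 - 22) = -2*(-27) = 54)
p = 54
s(D, y) = 2040 + 48*D + D*y (s(D, y) = (48*D + D*y) + 2040 = 2040 + 48*D + D*y)
-3490273 + s(p, 321) = -3490273 + (2040 + 48*54 + 54*321) = -3490273 + (2040 + 2592 + 17334) = -3490273 + 21966 = -3468307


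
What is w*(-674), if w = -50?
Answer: 33700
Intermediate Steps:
w*(-674) = -50*(-674) = 33700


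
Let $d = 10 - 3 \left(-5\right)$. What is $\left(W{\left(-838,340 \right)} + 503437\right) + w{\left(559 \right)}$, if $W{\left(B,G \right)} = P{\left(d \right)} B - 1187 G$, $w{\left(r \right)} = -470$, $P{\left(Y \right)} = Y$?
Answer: $78437$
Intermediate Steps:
$d = 25$ ($d = 10 - -15 = 10 + 15 = 25$)
$W{\left(B,G \right)} = - 1187 G + 25 B$ ($W{\left(B,G \right)} = 25 B - 1187 G = - 1187 G + 25 B$)
$\left(W{\left(-838,340 \right)} + 503437\right) + w{\left(559 \right)} = \left(\left(\left(-1187\right) 340 + 25 \left(-838\right)\right) + 503437\right) - 470 = \left(\left(-403580 - 20950\right) + 503437\right) - 470 = \left(-424530 + 503437\right) - 470 = 78907 - 470 = 78437$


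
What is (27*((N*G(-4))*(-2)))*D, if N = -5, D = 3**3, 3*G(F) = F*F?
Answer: 38880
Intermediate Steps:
G(F) = F**2/3 (G(F) = (F*F)/3 = F**2/3)
D = 27
(27*((N*G(-4))*(-2)))*D = (27*(-5*(-4)**2/3*(-2)))*27 = (27*(-5*16/3*(-2)))*27 = (27*(-80/3*(-2)))*27 = (27*(160/3))*27 = 1440*27 = 38880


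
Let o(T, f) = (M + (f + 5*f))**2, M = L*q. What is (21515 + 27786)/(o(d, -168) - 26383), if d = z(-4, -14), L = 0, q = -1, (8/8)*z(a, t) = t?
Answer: 7043/141383 ≈ 0.049815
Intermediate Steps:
z(a, t) = t
d = -14
M = 0 (M = 0*(-1) = 0)
o(T, f) = 36*f**2 (o(T, f) = (0 + (f + 5*f))**2 = (0 + 6*f)**2 = (6*f)**2 = 36*f**2)
(21515 + 27786)/(o(d, -168) - 26383) = (21515 + 27786)/(36*(-168)**2 - 26383) = 49301/(36*28224 - 26383) = 49301/(1016064 - 26383) = 49301/989681 = 49301*(1/989681) = 7043/141383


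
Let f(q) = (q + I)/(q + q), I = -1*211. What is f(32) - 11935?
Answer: -764019/64 ≈ -11938.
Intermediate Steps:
I = -211
f(q) = (-211 + q)/(2*q) (f(q) = (q - 211)/(q + q) = (-211 + q)/((2*q)) = (-211 + q)*(1/(2*q)) = (-211 + q)/(2*q))
f(32) - 11935 = (½)*(-211 + 32)/32 - 11935 = (½)*(1/32)*(-179) - 11935 = -179/64 - 11935 = -764019/64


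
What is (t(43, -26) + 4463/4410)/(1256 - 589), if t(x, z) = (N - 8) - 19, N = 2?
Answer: -105787/2941470 ≈ -0.035964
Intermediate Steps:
t(x, z) = -25 (t(x, z) = (2 - 8) - 19 = -6 - 19 = -25)
(t(43, -26) + 4463/4410)/(1256 - 589) = (-25 + 4463/4410)/(1256 - 589) = (-25 + 4463*(1/4410))/667 = (-25 + 4463/4410)*(1/667) = -105787/4410*1/667 = -105787/2941470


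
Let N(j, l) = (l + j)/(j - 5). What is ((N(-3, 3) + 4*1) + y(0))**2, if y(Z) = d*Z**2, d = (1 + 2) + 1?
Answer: 16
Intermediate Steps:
N(j, l) = (j + l)/(-5 + j)
d = 4 (d = 3 + 1 = 4)
y(Z) = 4*Z**2
((N(-3, 3) + 4*1) + y(0))**2 = (((-3 + 3)/(-5 - 3) + 4*1) + 4*0**2)**2 = ((0/(-8) + 4) + 4*0)**2 = ((-1/8*0 + 4) + 0)**2 = ((0 + 4) + 0)**2 = (4 + 0)**2 = 4**2 = 16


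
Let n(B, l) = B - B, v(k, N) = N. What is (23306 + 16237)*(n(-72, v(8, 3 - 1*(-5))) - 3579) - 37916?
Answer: -141562313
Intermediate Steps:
n(B, l) = 0
(23306 + 16237)*(n(-72, v(8, 3 - 1*(-5))) - 3579) - 37916 = (23306 + 16237)*(0 - 3579) - 37916 = 39543*(-3579) - 37916 = -141524397 - 37916 = -141562313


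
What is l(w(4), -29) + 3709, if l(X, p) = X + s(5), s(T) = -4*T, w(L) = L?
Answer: 3693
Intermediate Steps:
l(X, p) = -20 + X (l(X, p) = X - 4*5 = X - 20 = -20 + X)
l(w(4), -29) + 3709 = (-20 + 4) + 3709 = -16 + 3709 = 3693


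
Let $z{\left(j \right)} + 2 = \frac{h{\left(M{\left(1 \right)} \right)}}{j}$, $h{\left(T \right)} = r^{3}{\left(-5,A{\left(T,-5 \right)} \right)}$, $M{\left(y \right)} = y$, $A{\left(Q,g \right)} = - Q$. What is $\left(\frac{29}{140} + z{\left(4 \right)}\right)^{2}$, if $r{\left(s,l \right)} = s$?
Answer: $\frac{5349969}{4900} \approx 1091.8$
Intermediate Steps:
$h{\left(T \right)} = -125$ ($h{\left(T \right)} = \left(-5\right)^{3} = -125$)
$z{\left(j \right)} = -2 - \frac{125}{j}$
$\left(\frac{29}{140} + z{\left(4 \right)}\right)^{2} = \left(\frac{29}{140} - \left(2 + \frac{125}{4}\right)\right)^{2} = \left(29 \cdot \frac{1}{140} - \frac{133}{4}\right)^{2} = \left(\frac{29}{140} - \frac{133}{4}\right)^{2} = \left(- \frac{2313}{70}\right)^{2} = \frac{5349969}{4900}$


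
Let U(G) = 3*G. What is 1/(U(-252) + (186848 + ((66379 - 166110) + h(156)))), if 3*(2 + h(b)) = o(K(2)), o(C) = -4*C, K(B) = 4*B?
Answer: 3/259045 ≈ 1.1581e-5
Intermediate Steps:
h(b) = -38/3 (h(b) = -2 + (-16*2)/3 = -2 + (-4*8)/3 = -2 + (⅓)*(-32) = -2 - 32/3 = -38/3)
1/(U(-252) + (186848 + ((66379 - 166110) + h(156)))) = 1/(3*(-252) + (186848 + ((66379 - 166110) - 38/3))) = 1/(-756 + (186848 + (-99731 - 38/3))) = 1/(-756 + (186848 - 299231/3)) = 1/(-756 + 261313/3) = 1/(259045/3) = 3/259045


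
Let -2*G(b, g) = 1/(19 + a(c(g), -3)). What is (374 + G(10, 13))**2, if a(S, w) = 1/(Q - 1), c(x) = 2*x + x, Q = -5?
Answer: 1785823081/12769 ≈ 1.3986e+5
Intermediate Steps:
c(x) = 3*x
a(S, w) = -1/6 (a(S, w) = 1/(-5 - 1) = 1/(-6) = -1/6)
G(b, g) = -3/113 (G(b, g) = -1/(2*(19 - 1/6)) = -1/(2*113/6) = -1/2*6/113 = -3/113)
(374 + G(10, 13))**2 = (374 - 3/113)**2 = (42259/113)**2 = 1785823081/12769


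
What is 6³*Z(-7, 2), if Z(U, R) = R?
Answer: 432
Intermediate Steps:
6³*Z(-7, 2) = 6³*2 = 216*2 = 432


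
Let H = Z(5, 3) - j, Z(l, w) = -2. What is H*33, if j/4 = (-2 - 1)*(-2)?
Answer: -858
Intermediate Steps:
j = 24 (j = 4*((-2 - 1)*(-2)) = 4*(-3*(-2)) = 4*6 = 24)
H = -26 (H = -2 - 1*24 = -2 - 24 = -26)
H*33 = -26*33 = -858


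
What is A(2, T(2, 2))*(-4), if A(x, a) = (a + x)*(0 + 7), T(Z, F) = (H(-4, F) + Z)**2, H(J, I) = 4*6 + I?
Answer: -22008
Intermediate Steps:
H(J, I) = 24 + I
T(Z, F) = (24 + F + Z)**2 (T(Z, F) = ((24 + F) + Z)**2 = (24 + F + Z)**2)
A(x, a) = 7*a + 7*x (A(x, a) = (a + x)*7 = 7*a + 7*x)
A(2, T(2, 2))*(-4) = (7*(24 + 2 + 2)**2 + 7*2)*(-4) = (7*28**2 + 14)*(-4) = (7*784 + 14)*(-4) = (5488 + 14)*(-4) = 5502*(-4) = -22008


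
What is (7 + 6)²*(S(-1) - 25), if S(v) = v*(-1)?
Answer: -4056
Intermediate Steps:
S(v) = -v
(7 + 6)²*(S(-1) - 25) = (7 + 6)²*(-1*(-1) - 25) = 13²*(1 - 25) = 169*(-24) = -4056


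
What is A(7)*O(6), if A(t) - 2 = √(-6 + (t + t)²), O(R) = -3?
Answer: -6 - 3*√190 ≈ -47.352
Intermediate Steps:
A(t) = 2 + √(-6 + 4*t²) (A(t) = 2 + √(-6 + (t + t)²) = 2 + √(-6 + (2*t)²) = 2 + √(-6 + 4*t²))
A(7)*O(6) = (2 + √(-6 + 4*7²))*(-3) = (2 + √(-6 + 4*49))*(-3) = (2 + √(-6 + 196))*(-3) = (2 + √190)*(-3) = -6 - 3*√190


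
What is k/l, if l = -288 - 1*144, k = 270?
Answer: -5/8 ≈ -0.62500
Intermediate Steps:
l = -432 (l = -288 - 144 = -432)
k/l = 270/(-432) = 270*(-1/432) = -5/8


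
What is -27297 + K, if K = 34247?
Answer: 6950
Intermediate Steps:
-27297 + K = -27297 + 34247 = 6950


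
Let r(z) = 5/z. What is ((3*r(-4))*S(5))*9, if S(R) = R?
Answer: -675/4 ≈ -168.75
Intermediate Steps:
((3*r(-4))*S(5))*9 = ((3*(5/(-4)))*5)*9 = ((3*(5*(-¼)))*5)*9 = ((3*(-5/4))*5)*9 = -15/4*5*9 = -75/4*9 = -675/4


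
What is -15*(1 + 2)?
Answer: -45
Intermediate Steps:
-15*(1 + 2) = -15*3 = -45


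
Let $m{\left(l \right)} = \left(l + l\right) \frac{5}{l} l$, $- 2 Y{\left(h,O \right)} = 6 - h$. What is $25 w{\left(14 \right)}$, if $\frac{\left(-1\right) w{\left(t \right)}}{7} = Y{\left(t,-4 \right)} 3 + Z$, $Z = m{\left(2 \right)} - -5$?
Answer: $-6475$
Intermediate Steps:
$Y{\left(h,O \right)} = -3 + \frac{h}{2}$ ($Y{\left(h,O \right)} = - \frac{6 - h}{2} = -3 + \frac{h}{2}$)
$m{\left(l \right)} = 10 l$ ($m{\left(l \right)} = 2 l \frac{5}{l} l = 10 l$)
$Z = 25$ ($Z = 10 \cdot 2 - -5 = 20 + 5 = 25$)
$w{\left(t \right)} = -112 - \frac{21 t}{2}$ ($w{\left(t \right)} = - 7 \left(\left(-3 + \frac{t}{2}\right) 3 + 25\right) = - 7 \left(\left(-9 + \frac{3 t}{2}\right) + 25\right) = - 7 \left(16 + \frac{3 t}{2}\right) = -112 - \frac{21 t}{2}$)
$25 w{\left(14 \right)} = 25 \left(-112 - 147\right) = 25 \left(-259\right) = -6475$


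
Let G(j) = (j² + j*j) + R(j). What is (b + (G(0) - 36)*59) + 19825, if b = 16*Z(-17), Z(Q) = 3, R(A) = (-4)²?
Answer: 18693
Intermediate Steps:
R(A) = 16
G(j) = 16 + 2*j² (G(j) = (j² + j*j) + 16 = (j² + j²) + 16 = 2*j² + 16 = 16 + 2*j²)
b = 48 (b = 16*3 = 48)
(b + (G(0) - 36)*59) + 19825 = (48 + ((16 + 2*0²) - 36)*59) + 19825 = (48 + ((16 + 2*0) - 36)*59) + 19825 = (48 + ((16 + 0) - 36)*59) + 19825 = (48 + (16 - 36)*59) + 19825 = (48 - 20*59) + 19825 = (48 - 1180) + 19825 = -1132 + 19825 = 18693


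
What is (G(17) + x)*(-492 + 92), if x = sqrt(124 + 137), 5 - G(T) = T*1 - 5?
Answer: 2800 - 1200*sqrt(29) ≈ -3662.2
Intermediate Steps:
G(T) = 10 - T (G(T) = 5 - (T*1 - 5) = 5 - (T - 5) = 5 - (-5 + T) = 5 + (5 - T) = 10 - T)
x = 3*sqrt(29) (x = sqrt(261) = 3*sqrt(29) ≈ 16.155)
(G(17) + x)*(-492 + 92) = ((10 - 1*17) + 3*sqrt(29))*(-492 + 92) = ((10 - 17) + 3*sqrt(29))*(-400) = (-7 + 3*sqrt(29))*(-400) = 2800 - 1200*sqrt(29)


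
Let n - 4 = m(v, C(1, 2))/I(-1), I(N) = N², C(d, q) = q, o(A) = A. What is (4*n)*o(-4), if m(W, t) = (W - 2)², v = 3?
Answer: -80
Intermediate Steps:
m(W, t) = (-2 + W)²
n = 5 (n = 4 + (-2 + 3)²/((-1)²) = 4 + 1²/1 = 4 + 1*1 = 4 + 1 = 5)
(4*n)*o(-4) = (4*5)*(-4) = 20*(-4) = -80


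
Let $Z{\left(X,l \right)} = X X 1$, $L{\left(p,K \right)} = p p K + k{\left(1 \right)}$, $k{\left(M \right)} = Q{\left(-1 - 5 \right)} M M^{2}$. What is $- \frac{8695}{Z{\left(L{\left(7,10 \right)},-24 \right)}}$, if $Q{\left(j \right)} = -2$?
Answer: $- \frac{8695}{238144} \approx -0.036512$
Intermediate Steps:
$k{\left(M \right)} = - 2 M^{3}$ ($k{\left(M \right)} = - 2 M M^{2} = - 2 M^{3}$)
$L{\left(p,K \right)} = -2 + K p^{2}$ ($L{\left(p,K \right)} = p p K - 2 \cdot 1^{3} = p^{2} K - 2 = K p^{2} - 2 = -2 + K p^{2}$)
$Z{\left(X,l \right)} = X^{2}$ ($Z{\left(X,l \right)} = X^{2} \cdot 1 = X^{2}$)
$- \frac{8695}{Z{\left(L{\left(7,10 \right)},-24 \right)}} = - \frac{8695}{\left(-2 + 10 \cdot 7^{2}\right)^{2}} = - \frac{8695}{\left(-2 + 10 \cdot 49\right)^{2}} = - \frac{8695}{\left(-2 + 490\right)^{2}} = - \frac{8695}{488^{2}} = - \frac{8695}{238144}$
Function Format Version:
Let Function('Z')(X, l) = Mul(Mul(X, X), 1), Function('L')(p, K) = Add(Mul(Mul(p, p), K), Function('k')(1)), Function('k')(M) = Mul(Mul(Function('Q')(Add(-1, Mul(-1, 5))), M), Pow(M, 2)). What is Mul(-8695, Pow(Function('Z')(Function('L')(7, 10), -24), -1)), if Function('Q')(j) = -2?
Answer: Rational(-8695, 238144) ≈ -0.036512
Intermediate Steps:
Function('k')(M) = Mul(-2, Pow(M, 3)) (Function('k')(M) = Mul(Mul(-2, M), Pow(M, 2)) = Mul(-2, Pow(M, 3)))
Function('L')(p, K) = Add(-2, Mul(K, Pow(p, 2))) (Function('L')(p, K) = Add(Mul(Mul(p, p), K), Mul(-2, Pow(1, 3))) = Add(Mul(Pow(p, 2), K), Mul(-2, 1)) = Add(Mul(K, Pow(p, 2)), -2) = Add(-2, Mul(K, Pow(p, 2))))
Function('Z')(X, l) = Pow(X, 2) (Function('Z')(X, l) = Mul(Pow(X, 2), 1) = Pow(X, 2))
Mul(-8695, Pow(Function('Z')(Function('L')(7, 10), -24), -1)) = Mul(-8695, Pow(Pow(Add(-2, Mul(10, Pow(7, 2))), 2), -1)) = Mul(-8695, Pow(Pow(Add(-2, Mul(10, 49)), 2), -1)) = Mul(-8695, Pow(Pow(Add(-2, 490), 2), -1)) = Mul(-8695, Pow(Pow(488, 2), -1)) = Mul(-8695, Pow(238144, -1)) = Mul(-8695, Rational(1, 238144)) = Rational(-8695, 238144)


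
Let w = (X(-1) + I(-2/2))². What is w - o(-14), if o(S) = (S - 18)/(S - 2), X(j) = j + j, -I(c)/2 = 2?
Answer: 34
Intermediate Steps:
I(c) = -4 (I(c) = -2*2 = -4)
X(j) = 2*j
o(S) = (-18 + S)/(-2 + S)
w = 36 (w = (2*(-1) - 4)² = (-2 - 4)² = (-6)² = 36)
w - o(-14) = 36 - (-18 - 14)/(-2 - 14) = 36 - (-32)/(-16) = 36 - (-1)*(-32)/16 = 36 - 1*2 = 36 - 2 = 34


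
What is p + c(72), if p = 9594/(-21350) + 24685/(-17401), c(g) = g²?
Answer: 962610434228/185755675 ≈ 5182.1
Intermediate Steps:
p = -346984972/185755675 (p = 9594*(-1/21350) + 24685*(-1/17401) = -4797/10675 - 24685/17401 = -346984972/185755675 ≈ -1.8680)
p + c(72) = -346984972/185755675 + 72² = -346984972/185755675 + 5184 = 962610434228/185755675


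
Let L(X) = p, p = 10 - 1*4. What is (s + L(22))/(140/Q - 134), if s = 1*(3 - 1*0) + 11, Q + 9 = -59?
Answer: -340/2313 ≈ -0.14700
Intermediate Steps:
Q = -68 (Q = -9 - 59 = -68)
p = 6 (p = 10 - 4 = 6)
L(X) = 6
s = 14 (s = 1*(3 + 0) + 11 = 1*3 + 11 = 3 + 11 = 14)
(s + L(22))/(140/Q - 134) = (14 + 6)/(140/(-68) - 134) = 20/(140*(-1/68) - 134) = 20/(-35/17 - 134) = 20/(-2313/17) = 20*(-17/2313) = -340/2313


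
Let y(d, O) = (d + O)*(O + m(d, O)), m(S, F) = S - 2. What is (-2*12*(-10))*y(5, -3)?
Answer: 0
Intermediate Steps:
m(S, F) = -2 + S
y(d, O) = (O + d)*(-2 + O + d) (y(d, O) = (d + O)*(O + (-2 + d)) = (O + d)*(-2 + O + d))
(-2*12*(-10))*y(5, -3) = (-2*12*(-10))*((-3)**2 - 3*5 - 3*(-2 + 5) + 5*(-2 + 5)) = (-24*(-10))*(9 - 15 - 3*3 + 5*3) = 240*(9 - 15 - 9 + 15) = 240*0 = 0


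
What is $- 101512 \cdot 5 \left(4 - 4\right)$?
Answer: $0$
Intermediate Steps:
$- 101512 \cdot 5 \left(4 - 4\right) = - 101512 \cdot 5 \cdot 0 = \left(-101512\right) 0 = 0$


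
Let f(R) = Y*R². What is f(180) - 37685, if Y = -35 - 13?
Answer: -1592885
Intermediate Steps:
Y = -48
f(R) = -48*R²
f(180) - 37685 = -48*180² - 37685 = -48*32400 - 37685 = -1555200 - 37685 = -1592885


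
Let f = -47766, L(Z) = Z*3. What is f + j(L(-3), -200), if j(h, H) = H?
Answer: -47966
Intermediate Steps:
L(Z) = 3*Z
f + j(L(-3), -200) = -47766 - 200 = -47966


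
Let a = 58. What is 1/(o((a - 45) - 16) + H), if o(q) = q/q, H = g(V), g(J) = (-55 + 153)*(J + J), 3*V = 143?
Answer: 3/28031 ≈ 0.00010702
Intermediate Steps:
V = 143/3 (V = (1/3)*143 = 143/3 ≈ 47.667)
g(J) = 196*J (g(J) = 98*(2*J) = 196*J)
H = 28028/3 (H = 196*(143/3) = 28028/3 ≈ 9342.7)
o(q) = 1
1/(o((a - 45) - 16) + H) = 1/(1 + 28028/3) = 1/(28031/3) = 3/28031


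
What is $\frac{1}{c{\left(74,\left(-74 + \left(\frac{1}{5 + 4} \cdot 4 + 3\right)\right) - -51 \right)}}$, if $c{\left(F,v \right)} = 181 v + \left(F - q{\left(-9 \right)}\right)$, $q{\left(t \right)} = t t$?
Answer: $- \frac{9}{31919} \approx -0.00028196$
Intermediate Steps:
$q{\left(t \right)} = t^{2}$
$c{\left(F,v \right)} = -81 + F + 181 v$ ($c{\left(F,v \right)} = 181 v + \left(F - \left(-9\right)^{2}\right) = 181 v + \left(F - 81\right) = 181 v + \left(-81 + F\right) = -81 + F + 181 v$)
$\frac{1}{c{\left(74,\left(-74 + \left(\frac{1}{5 + 4} \cdot 4 + 3\right)\right) - -51 \right)}} = \frac{1}{-81 + 74 + 181 \left(\left(-74 + \left(\frac{1}{5 + 4} \cdot 4 + 3\right)\right) - -51\right)} = \frac{1}{-81 + 74 + 181 \left(\left(-74 + \left(\frac{1}{9} \cdot 4 + 3\right)\right) + 51\right)} = \frac{1}{-81 + 74 + 181 \left(\left(-74 + \left(\frac{4}{9} + 3\right)\right) + 51\right)} = \frac{1}{-81 + 74 + 181 \left(\left(-74 + \frac{31}{9}\right) + 51\right)} = \frac{1}{-81 + 74 + 181 \left(- \frac{635}{9} + 51\right)} = \frac{1}{-81 + 74 + 181 \left(- \frac{176}{9}\right)} = \frac{1}{-81 + 74 - \frac{31856}{9}} = \frac{1}{- \frac{31919}{9}} = - \frac{9}{31919}$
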